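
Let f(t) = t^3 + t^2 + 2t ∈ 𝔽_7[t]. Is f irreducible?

Check for roots in 𝔽_7: f(0) = 0 → root; f(1) = 4; f(2) = 2; f(3) = 0 → root; f(4) = 4; f(5) = 6; f(6) = 5.
f(0) = 0, so (t) divides f(t); f is reducible.

No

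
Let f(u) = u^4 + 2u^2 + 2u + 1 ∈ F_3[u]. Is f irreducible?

Check for roots in F_3: f(0) = 1; f(1) = 0 → root; f(2) = 2.
f(1) = 0, so (u − 1) divides f(u); f is reducible.

No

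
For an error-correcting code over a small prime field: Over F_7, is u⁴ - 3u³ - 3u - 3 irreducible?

Write P(u) = u⁴ - 3u³ - 3u - 3.
Check for roots in F_7: P(0) = 4; P(1) = 6; P(2) = 4; P(3) = 2; P(4) = 0 → root; P(5) = 1; P(6) = 4.
P(4) = 0, so (u − 4) divides P(u); P is reducible.

No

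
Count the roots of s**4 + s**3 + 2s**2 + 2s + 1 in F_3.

0

Write P(s) = s**4 + s**3 + 2s**2 + 2s + 1.
Evaluate at each of the 3 elements of F_3:
P(0) = 1; P(1) = 1; P(2) = 1.
No element is a root.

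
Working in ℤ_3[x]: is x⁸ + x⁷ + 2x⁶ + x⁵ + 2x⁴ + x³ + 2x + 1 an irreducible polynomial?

Yes

Write P(x) = x⁸ + x⁷ + 2x⁶ + x⁵ + 2x⁴ + x³ + 2x + 1.
Check for roots in ℤ_3: P(0) = 1; P(1) = 2; P(2) = 1.
No roots, so no linear factors.
Monic irreducibles of degree 2 over GF(3): x² + 1, x² + x + 2, x² + 2x + 2.
None of them divide P (all give nonzero remainder).
Degree-3 irreducible divisors: test the 8 monic irreducibles of degree 3 over GF(3).
None of them divide P (all give nonzero remainder).
Degree-4 irreducible divisors: test the 18 monic irreducibles of degree 4 over GF(3).
None of them divide P (all give nonzero remainder).
No irreducible factor of degree ≤ 4 exists, so P is irreducible over GF(3).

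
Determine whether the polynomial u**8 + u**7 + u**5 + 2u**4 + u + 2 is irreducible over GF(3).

Write m(u) = u**8 + u**7 + u**5 + 2u**4 + u + 2.
Check for roots in GF(3): m(0) = 2; m(1) = 2; m(2) = 2.
No roots, so no linear factors.
Monic irreducibles of degree 2 over GF(3): u**2 + 1, u**2 + u + 2, u**2 + 2u + 2.
None of them divide m (all give nonzero remainder).
Degree-3 irreducible divisors: test the 8 monic irreducibles of degree 3 over GF(3).
None of them divide m (all give nonzero remainder).
Degree-4 irreducible divisors: test the 18 monic irreducibles of degree 4 over GF(3).
None of them divide m (all give nonzero remainder).
No irreducible factor of degree ≤ 4 exists, so m is irreducible over GF(3).

Yes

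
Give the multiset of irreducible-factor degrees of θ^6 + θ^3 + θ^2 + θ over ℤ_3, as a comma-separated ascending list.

Write g(θ) = θ^6 + θ^3 + θ^2 + θ.
Roots in ℤ_3: g(0) = 0 → root; g(1) = 1; g(2) = 0 → root.
Linear factors from roots: (θ), (θ + 1).
Complete factorization: g(θ) = (θ)·(θ + 1)·(θ^4 - θ^3 + θ^2 + 1).
Factor degrees with multiplicity: 1 + 1 + 4 = 6.

1, 1, 4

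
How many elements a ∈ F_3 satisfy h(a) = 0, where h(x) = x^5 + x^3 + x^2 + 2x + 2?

Evaluate at each of the 3 elements of F_3:
h(0) = 2; h(1) = 1; h(2) = 2.
No element is a root.

0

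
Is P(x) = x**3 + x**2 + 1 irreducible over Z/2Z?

Check for roots in Z/2Z: P(0) = 1; P(1) = 1.
No roots. A degree-3 polynomial over a field with no linear factor is irreducible.

Yes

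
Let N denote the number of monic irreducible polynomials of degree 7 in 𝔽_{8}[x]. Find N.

299592

The number of monic irreducibles of degree 7 over GF(8) is (1/7)·Σ_{d∣7} μ(7/d) 8^d.
Divisors of 7: 1, 7; μ(7/d) for each: -1, 1.
Σ = − 8^1 + 8^7 = 2097144.
N = 2097144/7 = 299592.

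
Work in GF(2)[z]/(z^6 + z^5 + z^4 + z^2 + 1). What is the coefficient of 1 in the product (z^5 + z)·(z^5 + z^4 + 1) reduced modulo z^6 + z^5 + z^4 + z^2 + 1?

0

Multiply in GF(2)[z]: (z^5 + z)·(z^5 + z^4 + 1) = z^10 + z^9 + z^6 + z.
Reduce using z^6 ≡ z^5 + z^4 + z^2 + 1 (mod z^6 + z^5 + z^4 + z^2 + 1).
Reduced: z^5 + z^3 + z^2.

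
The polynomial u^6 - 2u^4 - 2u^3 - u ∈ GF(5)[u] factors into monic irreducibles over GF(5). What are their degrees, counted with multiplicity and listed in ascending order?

Write f(u) = u^6 - 2u^4 - 2u^3 - u.
Roots in GF(5): f(0) = 0 → root; f(1) = 1; f(2) = 4; f(3) = 0 → root; f(4) = 2.
Linear factors from roots: (u), (u + 2).
Complete factorization: f(u) = (u)·(u + 2)·(u^2 - 2)·(u^2 - 2u - 1).
Factor degrees with multiplicity: 1 + 1 + 2 + 2 = 6.

1, 1, 2, 2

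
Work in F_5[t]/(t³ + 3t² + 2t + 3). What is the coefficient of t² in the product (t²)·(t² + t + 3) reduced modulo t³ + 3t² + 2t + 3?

Multiply in F_5[t]: (t²)·(t² + t + 3) = t⁴ + t³ + 3t².
Reduce using t³ ≡ 2t² + 3t + 2 (mod t³ + 3t² + 2t + 3).
Reduced: 2t² + t + 1.

2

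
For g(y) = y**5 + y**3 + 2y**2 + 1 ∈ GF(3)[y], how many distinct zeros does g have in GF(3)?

Evaluate at each of the 3 elements of GF(3):
g(0) = 1; g(1) = 2; g(2) = 1.
No element is a root.

0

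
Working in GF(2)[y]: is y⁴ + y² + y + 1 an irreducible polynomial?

No

Write g(y) = y⁴ + y² + y + 1.
Check for roots in GF(2): g(0) = 1; g(1) = 0 → root.
g(1) = 0, so (y − 1) divides g(y); g is reducible.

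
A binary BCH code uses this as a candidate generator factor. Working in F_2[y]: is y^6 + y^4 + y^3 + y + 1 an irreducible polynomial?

Write g(y) = y^6 + y^4 + y^3 + y + 1.
Check for roots in F_2: g(0) = 1; g(1) = 1.
No roots, so no linear factors.
Monic irreducibles of degree 2 over GF(2): y^2 + y + 1.
None of them divide g (all give nonzero remainder).
Monic irreducibles of degree 3 over GF(2): y^3 + y + 1, y^3 + y^2 + 1.
None of them divide g (all give nonzero remainder).
No irreducible factor of degree ≤ 3 exists, so g is irreducible over GF(2).

Yes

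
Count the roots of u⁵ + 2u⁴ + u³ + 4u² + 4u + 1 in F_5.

Write g(u) = u⁵ + 2u⁴ + u³ + 4u² + 4u + 1.
Evaluate at each of the 5 elements of F_5:
g(0) = 1; g(1) = 3; g(2) = 2; g(3) = 1; g(4) = 1.
No element is a root.

0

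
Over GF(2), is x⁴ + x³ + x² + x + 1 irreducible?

Yes

Write g(x) = x⁴ + x³ + x² + x + 1.
Check for roots in GF(2): g(0) = 1; g(1) = 1.
No roots, so no linear factors.
Monic irreducibles of degree 2 over GF(2): x² + x + 1.
None of them divide g (all give nonzero remainder).
No irreducible factor of degree ≤ 2 exists, so g is irreducible over GF(2).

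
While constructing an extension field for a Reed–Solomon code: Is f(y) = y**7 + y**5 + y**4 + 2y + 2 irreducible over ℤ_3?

Check for roots in ℤ_3: f(0) = 2; f(1) = 1; f(2) = 2.
No roots, so no linear factors.
Monic irreducibles of degree 2 over GF(3): y**2 + 1, y**2 + y + 2, y**2 + 2y + 2.
None of them divide f (all give nonzero remainder).
Degree-3 irreducible divisors: test the 8 monic irreducibles of degree 3 over GF(3).
None of them divide f (all give nonzero remainder).
No irreducible factor of degree ≤ 3 exists, so f is irreducible over GF(3).

Yes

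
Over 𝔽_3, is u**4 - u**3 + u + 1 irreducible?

Write m(u) = u**4 - u**3 + u + 1.
Check for roots in 𝔽_3: m(0) = 1; m(1) = 2; m(2) = 2.
No roots, so no linear factors.
Monic irreducibles of degree 2 over GF(3): u**2 + 1, u**2 + u - 1, u**2 - u - 1.
None of them divide m (all give nonzero remainder).
No irreducible factor of degree ≤ 2 exists, so m is irreducible over GF(3).

Yes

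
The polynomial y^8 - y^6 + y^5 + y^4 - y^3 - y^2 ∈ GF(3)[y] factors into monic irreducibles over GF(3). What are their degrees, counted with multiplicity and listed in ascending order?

Write f(y) = y^8 - y^6 + y^5 + y^4 - y^3 - y^2.
Roots in GF(3): f(0) = 0 → root; f(1) = 0 → root; f(2) = 0 → root.
Linear factors from roots: (y), (y - 1), (y + 1).
Complete factorization: f(y) = (y + 1)·(y)^2·(y - 1)^2·(y^3 + y^2 + y - 1).
Factor degrees with multiplicity: 1 + 1 + 1 + 1 + 1 + 3 = 8.

1, 1, 1, 1, 1, 3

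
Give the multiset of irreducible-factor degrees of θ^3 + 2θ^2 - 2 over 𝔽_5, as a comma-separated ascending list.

Write h(θ) = θ^3 + 2θ^2 - 2.
Roots in 𝔽_5: h(0) = 3; h(1) = 1; h(2) = 4; h(3) = 3; h(4) = 4.
Complete factorization: h(θ) = (θ^3 + 2θ^2 - 2).
Factor degrees with multiplicity: 3 = 3.

3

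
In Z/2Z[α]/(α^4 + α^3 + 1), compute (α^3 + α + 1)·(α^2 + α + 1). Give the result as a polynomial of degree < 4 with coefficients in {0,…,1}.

Multiply in Z/2Z[α]: (α^3 + α + 1)·(α^2 + α + 1) = α^5 + α^4 + 1.
Reduce using α^4 ≡ α^3 + 1 (mod α^4 + α^3 + 1).
Reduced: α + 1.

α + 1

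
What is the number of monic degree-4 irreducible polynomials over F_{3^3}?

By the necklace-counting formula, N_27(4) = (1/4) Σ_{d|4} μ(4/d)·27^d.
Divisors of 4: 1, 2, 4; μ(4/d) for each: 0, -1, 1.
Σ = − 27^2 + 27^4 = 530712.
N = 530712/4 = 132678.

132678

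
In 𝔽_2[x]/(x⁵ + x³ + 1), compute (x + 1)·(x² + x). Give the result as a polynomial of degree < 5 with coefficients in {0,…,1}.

x^3 + x

Multiply in 𝔽_2[x]: (x + 1)·(x² + x) = x³ + x.
Reduced: x³ + x.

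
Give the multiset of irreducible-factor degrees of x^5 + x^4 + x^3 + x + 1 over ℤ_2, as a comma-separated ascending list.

Write h(x) = x^5 + x^4 + x^3 + x + 1.
Roots in ℤ_2: h(0) = 1; h(1) = 1.
Complete factorization: h(x) = (x^5 + x^4 + x^3 + x + 1).
Factor degrees with multiplicity: 5 = 5.

5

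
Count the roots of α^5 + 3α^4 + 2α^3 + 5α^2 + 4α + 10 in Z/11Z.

3

Write g(α) = α^5 + 3α^4 + 2α^3 + 5α^2 + 4α + 10.
Evaluate at each of the 11 elements of Z/11Z:
g(0) = 10; g(1) = 3; g(2) = 2; g(3) = 2; g(4) = 2; g(5) = 4; g(6) = 1; g(7) = 9; g(8) = 0 → root; g(9) = 0 → root; g(10) = 0 → root.
Roots: {8, 9, 10}.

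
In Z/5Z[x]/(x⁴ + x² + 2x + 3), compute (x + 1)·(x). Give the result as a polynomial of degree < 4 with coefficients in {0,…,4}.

Multiply in Z/5Z[x]: (x + 1)·(x) = x² + x.
Reduced: x² + x.

x^2 + x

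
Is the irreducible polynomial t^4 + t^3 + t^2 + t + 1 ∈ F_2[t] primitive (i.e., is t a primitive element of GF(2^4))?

No

Write f(t) = t^4 + t^3 + t^2 + t + 1.
|GF(2^4)^×| = 2^4 − 1 = 15. Prime factorization: 15 = 3·5.
f is primitive ⇔ t has order 15 in GF(2)[t]/(f), i.e. t^(15/q) ≠ 1 for each prime q | 15.
t^(5) mod f = 1
t^(3) mod f = t^3.
Since t^(5) = 1, the order of t divides 5 < 15; not primitive.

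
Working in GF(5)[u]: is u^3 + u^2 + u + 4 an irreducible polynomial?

Yes

Write g(u) = u^3 + u^2 + u + 4.
Check for roots in GF(5): g(0) = 4; g(1) = 2; g(2) = 3; g(3) = 3; g(4) = 3.
No roots. A degree-3 polynomial over a field with no linear factor is irreducible.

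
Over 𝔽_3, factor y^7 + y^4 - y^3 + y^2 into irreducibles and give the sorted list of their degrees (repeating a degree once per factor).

Write f(y) = y^7 + y^4 - y^3 + y^2.
Roots in 𝔽_3: f(0) = 0 → root; f(1) = 2; f(2) = 2.
Linear factors from roots: (y).
Complete factorization: f(y) = (y)^2·(y^2 + 1)·(y^3 - y + 1).
Factor degrees with multiplicity: 1 + 1 + 2 + 3 = 7.

1, 1, 2, 3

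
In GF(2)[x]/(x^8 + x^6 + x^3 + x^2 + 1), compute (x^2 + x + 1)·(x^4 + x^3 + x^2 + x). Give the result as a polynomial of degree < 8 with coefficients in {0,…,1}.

x^6 + x^4 + x^3 + x

Multiply in GF(2)[x]: (x^2 + x + 1)·(x^4 + x^3 + x^2 + x) = x^6 + x^4 + x^3 + x.
Reduced: x^6 + x^4 + x^3 + x.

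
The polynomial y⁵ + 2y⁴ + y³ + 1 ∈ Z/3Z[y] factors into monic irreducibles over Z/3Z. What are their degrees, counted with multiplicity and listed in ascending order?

Write h(y) = y⁵ + 2y⁴ + y³ + 1.
Roots in Z/3Z: h(0) = 1; h(1) = 2; h(2) = 1.
Complete factorization: h(y) = (y² + 1)·(y³ + 2y² + 1).
Factor degrees with multiplicity: 2 + 3 = 5.

2, 3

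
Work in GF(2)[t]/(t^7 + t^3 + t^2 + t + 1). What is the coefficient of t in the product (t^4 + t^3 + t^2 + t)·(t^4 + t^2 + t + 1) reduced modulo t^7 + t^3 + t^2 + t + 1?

1

Multiply in GF(2)[t]: (t^4 + t^3 + t^2 + t)·(t^4 + t^2 + t + 1) = t^8 + t^7 + t^5 + t^4 + t^3 + t.
Reduce using t^7 ≡ t^3 + t^2 + t + 1 (mod t^7 + t^3 + t^2 + t + 1).
Reduced: t^5 + t^3 + t + 1.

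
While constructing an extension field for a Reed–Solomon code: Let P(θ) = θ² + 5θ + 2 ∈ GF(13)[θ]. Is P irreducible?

No

Check each element of GF(13) for a root: P(0)=2, P(1)=8, P(2)=3, P(3)=0, P(4)=12, P(5)=0, P(6)=3, P(7)=8, P(8)=2, P(9)=11, P(10)=9, P(11)=9, P(12)=11.
P(3) = 0, so (θ − 3) divides P(θ); P is reducible.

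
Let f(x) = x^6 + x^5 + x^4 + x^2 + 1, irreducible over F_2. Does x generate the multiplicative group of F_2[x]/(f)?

No

|GF(2^6)^×| = 2^6 − 1 = 63. Prime factorization: 63 = 3^2·7.
f is primitive ⇔ x has order 63 in GF(2)[x]/(f), i.e. x^(63/q) ≠ 1 for each prime q | 63.
x^(21) mod f = 1
x^(9) mod f = x^3 + 1.
Since x^(21) = 1, the order of x divides 21 < 63; not primitive.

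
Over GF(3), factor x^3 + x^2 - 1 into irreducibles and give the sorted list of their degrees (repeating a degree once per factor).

3

Write h(x) = x^3 + x^2 - 1.
Roots in GF(3): h(0) = 2; h(1) = 1; h(2) = 2.
Complete factorization: h(x) = (x^3 + x^2 - 1).
Factor degrees with multiplicity: 3 = 3.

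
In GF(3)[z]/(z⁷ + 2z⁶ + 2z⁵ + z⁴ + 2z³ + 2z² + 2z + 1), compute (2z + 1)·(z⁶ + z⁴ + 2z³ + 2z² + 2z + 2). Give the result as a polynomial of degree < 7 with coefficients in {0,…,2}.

Multiply in GF(3)[z]: (2z + 1)·(z⁶ + z⁴ + 2z³ + 2z² + 2z + 2) = 2z⁷ + z⁶ + 2z⁵ + 2z⁴ + 2.
Reduce using z⁷ ≡ z⁶ + z⁵ + 2z⁴ + z³ + z² + z + 2 (mod z⁷ + 2z⁶ + 2z⁵ + z⁴ + 2z³ + 2z² + 2z + 1).
Reduced: z⁵ + 2z³ + 2z² + 2z.

z^5 + 2z^3 + 2z^2 + 2z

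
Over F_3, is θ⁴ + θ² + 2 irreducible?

Write m(θ) = θ⁴ + θ² + 2.
Check for roots in F_3: m(0) = 2; m(1) = 1; m(2) = 1.
No roots, so no linear factors.
Monic irreducibles of degree 2 over GF(3): θ² + 1, θ² + θ + 2, θ² + 2θ + 2.
None of them divide m (all give nonzero remainder).
No irreducible factor of degree ≤ 2 exists, so m is irreducible over GF(3).

Yes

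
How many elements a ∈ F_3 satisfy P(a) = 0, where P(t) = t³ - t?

Evaluate at each of the 3 elements of F_3:
P(0) = 0 → root; P(1) = 0 → root; P(2) = 0 → root.
Roots: {0, 1, 2}.

3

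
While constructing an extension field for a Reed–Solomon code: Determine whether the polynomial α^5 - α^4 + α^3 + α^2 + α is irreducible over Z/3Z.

Write h(α) = α^5 - α^4 + α^3 + α^2 + α.
Check for roots in Z/3Z: h(0) = 0 → root; h(1) = 0 → root; h(2) = 0 → root.
h(0) = 0, so (α) divides h(α); h is reducible.

No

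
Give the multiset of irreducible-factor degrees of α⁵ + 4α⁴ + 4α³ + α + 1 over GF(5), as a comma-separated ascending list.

5

Write f(α) = α⁵ + 4α⁴ + 4α³ + α + 1.
Roots in GF(5): f(0) = 1; f(1) = 1; f(2) = 1; f(3) = 4; f(4) = 4.
Complete factorization: f(α) = (α⁵ + 4α⁴ + 4α³ + α + 1).
Factor degrees with multiplicity: 5 = 5.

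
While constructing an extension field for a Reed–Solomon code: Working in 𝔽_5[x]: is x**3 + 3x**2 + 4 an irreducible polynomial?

Yes

Write m(x) = x**3 + 3x**2 + 4.
Check for roots in 𝔽_5: m(0) = 4; m(1) = 3; m(2) = 4; m(3) = 3; m(4) = 1.
No roots. A degree-3 polynomial over a field with no linear factor is irreducible.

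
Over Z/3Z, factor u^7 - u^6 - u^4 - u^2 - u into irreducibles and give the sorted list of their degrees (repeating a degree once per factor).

Write h(u) = u^7 - u^6 - u^4 - u^2 - u.
Roots in Z/3Z: h(0) = 0 → root; h(1) = 0 → root; h(2) = 0 → root.
Linear factors from roots: (u), (u - 1), (u + 1).
Complete factorization: h(u) = (u)·(u + 1)^2·(u - 1)^2·(u^2 - u - 1).
Factor degrees with multiplicity: 1 + 1 + 1 + 1 + 1 + 2 = 7.

1, 1, 1, 1, 1, 2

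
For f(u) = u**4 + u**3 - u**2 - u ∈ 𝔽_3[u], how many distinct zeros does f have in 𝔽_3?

Evaluate at each of the 3 elements of 𝔽_3:
f(0) = 0 → root; f(1) = 0 → root; f(2) = 0 → root.
Roots: {0, 1, 2}.

3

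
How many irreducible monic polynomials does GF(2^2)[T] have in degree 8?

By the necklace-counting formula, N_4(8) = (1/8) Σ_{d|8} μ(8/d)·4^d.
Divisors of 8: 1, 2, 4, 8; μ(8/d) for each: 0, 0, -1, 1.
Σ = − 4^4 + 4^8 = 65280.
N = 65280/8 = 8160.

8160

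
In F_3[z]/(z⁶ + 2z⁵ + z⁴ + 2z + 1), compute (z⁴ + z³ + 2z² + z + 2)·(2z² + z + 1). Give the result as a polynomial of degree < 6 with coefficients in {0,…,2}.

2z^5 + z^4 + 2z^3 + z^2 + 2z

Multiply in F_3[z]: (z⁴ + z³ + 2z² + z + 2)·(2z² + z + 1) = 2z⁶ + 2z³ + z² + 2.
Reduce using z⁶ ≡ z⁵ + 2z⁴ + z + 2 (mod z⁶ + 2z⁵ + z⁴ + 2z + 1).
Reduced: 2z⁵ + z⁴ + 2z³ + z² + 2z.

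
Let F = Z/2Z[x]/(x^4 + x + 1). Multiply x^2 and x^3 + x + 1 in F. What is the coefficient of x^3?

1

Multiply in Z/2Z[x]: (x^2)·(x^3 + x + 1) = x^5 + x^3 + x^2.
Reduce using x^4 ≡ x + 1 (mod x^4 + x + 1).
Reduced: x^3 + x.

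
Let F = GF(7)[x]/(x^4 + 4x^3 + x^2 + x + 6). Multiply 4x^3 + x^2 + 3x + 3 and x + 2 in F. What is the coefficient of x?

5

Multiply in GF(7)[x]: (4x^3 + x^2 + 3x + 3)·(x + 2) = 4x^4 + 2x^3 + 5x^2 + 2x + 6.
Reduce using x^4 ≡ 3x^3 + 6x^2 + 6x + 1 (mod x^4 + 4x^3 + x^2 + x + 6).
Reduced: x^2 + 5x + 3.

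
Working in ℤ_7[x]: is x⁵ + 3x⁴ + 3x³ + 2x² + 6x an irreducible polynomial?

No

Write P(x) = x⁵ + 3x⁴ + 3x³ + 2x² + 6x.
Check for roots in ℤ_7: P(0) = 0 → root; P(1) = 1; P(2) = 5; P(3) = 1; P(4) = 3; P(5) = 2; P(6) = 2.
P(0) = 0, so (x) divides P(x); P is reducible.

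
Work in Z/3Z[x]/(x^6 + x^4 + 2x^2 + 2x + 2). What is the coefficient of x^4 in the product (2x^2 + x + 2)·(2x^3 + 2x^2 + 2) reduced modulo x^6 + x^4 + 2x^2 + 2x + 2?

Multiply in Z/3Z[x]: (2x^2 + x + 2)·(2x^3 + 2x^2 + 2) = x^5 + 2x^2 + 2x + 1.
Reduced: x^5 + 2x^2 + 2x + 1.

0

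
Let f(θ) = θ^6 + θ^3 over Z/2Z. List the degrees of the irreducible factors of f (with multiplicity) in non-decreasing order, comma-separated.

1, 1, 1, 1, 2

Roots in Z/2Z: f(0) = 0 → root; f(1) = 0 → root.
Linear factors from roots: (θ), (θ + 1).
Complete factorization: f(θ) = (θ + 1)·(θ)^3·(θ^2 + θ + 1).
Factor degrees with multiplicity: 1 + 1 + 1 + 1 + 2 = 6.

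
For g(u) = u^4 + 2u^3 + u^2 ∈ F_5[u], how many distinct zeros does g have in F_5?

Evaluate at each of the 5 elements of F_5:
g(0) = 0 → root; g(1) = 4; g(2) = 1; g(3) = 4; g(4) = 0 → root.
Roots: {0, 4}.

2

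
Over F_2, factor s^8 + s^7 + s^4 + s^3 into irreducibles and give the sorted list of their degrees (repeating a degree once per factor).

1, 1, 1, 1, 1, 1, 1, 1

Write g(s) = s^8 + s^7 + s^4 + s^3.
Roots in F_2: g(0) = 0 → root; g(1) = 0 → root.
Linear factors from roots: (s), (s + 1).
Complete factorization: g(s) = (s)^3·(s + 1)^5.
Factor degrees with multiplicity: 1 + 1 + 1 + 1 + 1 + 1 + 1 + 1 = 8.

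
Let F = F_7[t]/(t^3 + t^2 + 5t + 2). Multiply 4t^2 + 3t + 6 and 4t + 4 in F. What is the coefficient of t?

Multiply in F_7[t]: (4t^2 + 3t + 6)·(4t + 4) = 2t^3 + t + 3.
Reduce using t^3 ≡ 6t^2 + 2t + 5 (mod t^3 + t^2 + 5t + 2).
Reduced: 5t^2 + 5t + 6.

5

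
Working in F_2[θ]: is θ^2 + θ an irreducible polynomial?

No

Write f(θ) = θ^2 + θ.
Check for roots in F_2: f(0) = 0 → root; f(1) = 0 → root.
f(0) = 0, so (θ) divides f(θ); f is reducible.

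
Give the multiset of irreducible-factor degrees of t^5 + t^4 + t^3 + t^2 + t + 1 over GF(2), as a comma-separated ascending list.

1, 2, 2

Write h(t) = t^5 + t^4 + t^3 + t^2 + t + 1.
Roots in GF(2): h(0) = 1; h(1) = 0 → root.
Linear factors from roots: (t + 1).
Complete factorization: h(t) = (t + 1)·(t^2 + t + 1)^2.
Factor degrees with multiplicity: 1 + 2 + 2 = 5.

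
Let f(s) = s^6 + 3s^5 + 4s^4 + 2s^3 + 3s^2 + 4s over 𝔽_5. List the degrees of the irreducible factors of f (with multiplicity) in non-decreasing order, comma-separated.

Roots in 𝔽_5: f(0) = 0 → root; f(1) = 2; f(2) = 0 → root; f(3) = 0 → root; f(4) = 4.
Linear factors from roots: (s), (s + 3), (s + 2).
Complete factorization: f(s) = (s)·(s + 2)·(s + 3)^2·(s^2 + 3).
Factor degrees with multiplicity: 1 + 1 + 1 + 1 + 2 = 6.

1, 1, 1, 1, 2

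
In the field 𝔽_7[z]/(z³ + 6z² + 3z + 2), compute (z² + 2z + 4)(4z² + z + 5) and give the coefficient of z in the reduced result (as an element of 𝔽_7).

2

Multiply in 𝔽_7[z]: (z² + 2z + 4)·(4z² + z + 5) = 4z⁴ + 2z³ + 2z² + 6.
Reduce using z³ ≡ z² + 4z + 5 (mod z³ + 6z² + 3z + 2).
Reduced: 3z² + 2z + 1.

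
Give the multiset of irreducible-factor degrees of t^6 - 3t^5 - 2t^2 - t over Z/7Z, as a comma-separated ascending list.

1, 1, 1, 1, 2

Write g(t) = t^6 - 3t^5 - 2t^2 - t.
Linear factors from roots: (t), (t - 2), (t - 3), (t + 2).
Complete factorization: g(t) = (t)·(t + 2)·(t - 3)·(t - 2)·(t^2 - 3).
Factor degrees with multiplicity: 1 + 1 + 1 + 1 + 2 = 6.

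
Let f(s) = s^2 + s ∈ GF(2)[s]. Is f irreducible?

No

Check for roots in GF(2): f(0) = 0 → root; f(1) = 0 → root.
f(0) = 0, so (s) divides f(s); f is reducible.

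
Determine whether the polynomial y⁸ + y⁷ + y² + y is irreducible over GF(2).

Write g(y) = y⁸ + y⁷ + y² + y.
Check for roots in GF(2): g(0) = 0 → root; g(1) = 0 → root.
g(0) = 0, so (y) divides g(y); g is reducible.

No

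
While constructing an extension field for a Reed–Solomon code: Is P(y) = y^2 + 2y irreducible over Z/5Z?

Check for roots in Z/5Z: P(0) = 0 → root; P(1) = 3; P(2) = 3; P(3) = 0 → root; P(4) = 4.
P(0) = 0, so (y) divides P(y); P is reducible.

No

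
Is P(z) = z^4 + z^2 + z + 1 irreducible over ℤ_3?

Check for roots in ℤ_3: P(0) = 1; P(1) = 1; P(2) = 2.
No roots, so no linear factors.
Monic irreducibles of degree 2 over GF(3): z^2 + 1, z^2 + z + 2, z^2 + 2z + 2.
None of them divide P (all give nonzero remainder).
No irreducible factor of degree ≤ 2 exists, so P is irreducible over GF(3).

Yes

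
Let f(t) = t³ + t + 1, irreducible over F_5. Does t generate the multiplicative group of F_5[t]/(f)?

No

|GF(5^3)^×| = 5^3 − 1 = 124. Prime factorization: 124 = 2^2·31.
f is primitive ⇔ t has order 124 in GF(5)[t]/(f), i.e. t^(124/q) ≠ 1 for each prime q | 124.
t^(62) mod f = 1
t^(4) mod f = 4t² + 4t.
Since t^(62) = 1, the order of t divides 62 < 124; not primitive.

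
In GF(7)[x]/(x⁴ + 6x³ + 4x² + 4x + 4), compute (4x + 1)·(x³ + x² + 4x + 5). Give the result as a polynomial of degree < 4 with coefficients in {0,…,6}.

2x^3 + x^2 + x + 3

Multiply in GF(7)[x]: (4x + 1)·(x³ + x² + 4x + 5) = 4x⁴ + 5x³ + 3x² + 3x + 5.
Reduce using x⁴ ≡ x³ + 3x² + 3x + 3 (mod x⁴ + 6x³ + 4x² + 4x + 4).
Reduced: 2x³ + x² + x + 3.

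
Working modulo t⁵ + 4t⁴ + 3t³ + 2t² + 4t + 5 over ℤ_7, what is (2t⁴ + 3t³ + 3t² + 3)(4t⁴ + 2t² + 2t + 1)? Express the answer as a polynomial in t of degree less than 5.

Multiply in ℤ_7[t]: (2t⁴ + 3t³ + 3t² + 3)·(4t⁴ + 2t² + 2t + 1) = t⁸ + 5t⁷ + 2t⁶ + 3t⁵ + 5t⁴ + 2t³ + 2t² + 6t + 3.
Reduce using t⁵ ≡ 3t⁴ + 4t³ + 5t² + 3t + 2 (mod t⁵ + 4t⁴ + 3t³ + 2t² + 4t + 5).
Reduced: 5t⁴ + 5t³ + 2t² + t + 4.

5t^4 + 5t^3 + 2t^2 + t + 4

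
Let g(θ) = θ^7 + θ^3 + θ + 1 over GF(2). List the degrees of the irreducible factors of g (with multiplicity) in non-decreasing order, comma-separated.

1, 2, 4

Roots in GF(2): g(0) = 1; g(1) = 0 → root.
Linear factors from roots: (θ + 1).
Complete factorization: g(θ) = (θ + 1)·(θ^2 + θ + 1)·(θ^4 + θ + 1).
Factor degrees with multiplicity: 1 + 2 + 4 = 7.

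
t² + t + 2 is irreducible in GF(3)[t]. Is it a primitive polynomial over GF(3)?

Yes

Write f(t) = t² + t + 2.
|GF(3^2)^×| = 3^2 − 1 = 8. Prime factorization: 8 = 2^3.
f is primitive ⇔ t has order 8 in GF(3)[t]/(f), i.e. t^(8/q) ≠ 1 for each prime q | 8.
t^(4) mod f = 2.
None equal 1, so t has full order 8; f is primitive.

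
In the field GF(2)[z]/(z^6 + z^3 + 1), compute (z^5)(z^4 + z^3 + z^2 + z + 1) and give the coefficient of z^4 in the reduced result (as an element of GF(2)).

Multiply in GF(2)[z]: (z^5)·(z^4 + z^3 + z^2 + z + 1) = z^9 + z^8 + z^7 + z^6 + z^5.
Reduce using z^6 ≡ z^3 + 1 (mod z^6 + z^3 + 1).
Reduced: z^4 + z^3 + z^2 + z.

1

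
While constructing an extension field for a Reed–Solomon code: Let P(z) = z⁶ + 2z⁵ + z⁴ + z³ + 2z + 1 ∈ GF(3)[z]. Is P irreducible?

Yes

Check for roots in GF(3): P(0) = 1; P(1) = 2; P(2) = 1.
No roots, so no linear factors.
Monic irreducibles of degree 2 over GF(3): z² + 1, z² + z + 2, z² + 2z + 2.
None of them divide P (all give nonzero remainder).
Degree-3 irreducible divisors: test the 8 monic irreducibles of degree 3 over GF(3).
None of them divide P (all give nonzero remainder).
No irreducible factor of degree ≤ 3 exists, so P is irreducible over GF(3).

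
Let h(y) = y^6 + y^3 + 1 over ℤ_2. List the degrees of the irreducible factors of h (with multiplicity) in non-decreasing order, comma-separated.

6

Roots in ℤ_2: h(0) = 1; h(1) = 1.
Complete factorization: h(y) = (y^6 + y^3 + 1).
Factor degrees with multiplicity: 6 = 6.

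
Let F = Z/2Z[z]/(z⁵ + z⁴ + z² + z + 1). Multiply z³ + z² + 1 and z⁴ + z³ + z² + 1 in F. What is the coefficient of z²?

1

Multiply in Z/2Z[z]: (z³ + z² + 1)·(z⁴ + z³ + z² + 1) = z⁷ + 1.
Reduce using z⁵ ≡ z⁴ + z² + z + 1 (mod z⁵ + z⁴ + z² + z + 1).
Reduced: z².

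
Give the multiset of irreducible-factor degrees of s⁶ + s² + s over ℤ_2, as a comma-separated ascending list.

1, 2, 3

Write h(s) = s⁶ + s² + s.
Roots in ℤ_2: h(0) = 0 → root; h(1) = 1.
Linear factors from roots: (s).
Complete factorization: h(s) = (s)·(s² + s + 1)·(s³ + s² + 1).
Factor degrees with multiplicity: 1 + 2 + 3 = 6.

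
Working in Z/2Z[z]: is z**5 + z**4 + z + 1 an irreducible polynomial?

Write P(z) = z**5 + z**4 + z + 1.
Check for roots in Z/2Z: P(0) = 1; P(1) = 0 → root.
P(1) = 0, so (z − 1) divides P(z); P is reducible.

No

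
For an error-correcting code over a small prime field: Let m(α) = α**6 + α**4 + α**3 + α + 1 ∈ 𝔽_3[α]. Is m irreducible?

Yes

Check for roots in 𝔽_3: m(0) = 1; m(1) = 2; m(2) = 1.
No roots, so no linear factors.
Monic irreducibles of degree 2 over GF(3): α**2 + 1, α**2 + α + 2, α**2 + 2α + 2.
None of them divide m (all give nonzero remainder).
Degree-3 irreducible divisors: test the 8 monic irreducibles of degree 3 over GF(3).
None of them divide m (all give nonzero remainder).
No irreducible factor of degree ≤ 3 exists, so m is irreducible over GF(3).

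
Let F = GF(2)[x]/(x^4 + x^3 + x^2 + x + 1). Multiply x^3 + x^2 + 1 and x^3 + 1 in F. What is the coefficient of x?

Multiply in GF(2)[x]: (x^3 + x^2 + 1)·(x^3 + 1) = x^6 + x^5 + x^2 + 1.
Reduce using x^4 ≡ x^3 + x^2 + x + 1 (mod x^4 + x^3 + x^2 + x + 1).
Reduced: x^2 + x.

1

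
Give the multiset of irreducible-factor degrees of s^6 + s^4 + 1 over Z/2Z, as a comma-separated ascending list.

3, 3

Write g(s) = s^6 + s^4 + 1.
Roots in Z/2Z: g(0) = 1; g(1) = 1.
Complete factorization: g(s) = (s^3 + s^2 + 1)^2.
Factor degrees with multiplicity: 3 + 3 = 6.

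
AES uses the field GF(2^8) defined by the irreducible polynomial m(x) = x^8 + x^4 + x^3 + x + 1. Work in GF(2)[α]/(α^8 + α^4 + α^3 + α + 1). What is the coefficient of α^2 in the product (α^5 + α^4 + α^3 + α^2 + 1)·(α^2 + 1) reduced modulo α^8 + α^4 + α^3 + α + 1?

Multiply in GF(2)[α]: (α^5 + α^4 + α^3 + α^2 + 1)·(α^2 + 1) = α^7 + α^6 + α^3 + 1.
Reduced: α^7 + α^6 + α^3 + 1.

0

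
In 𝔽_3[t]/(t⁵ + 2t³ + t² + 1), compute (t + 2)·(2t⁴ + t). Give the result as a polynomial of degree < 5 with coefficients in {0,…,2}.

Multiply in 𝔽_3[t]: (t + 2)·(2t⁴ + t) = 2t⁵ + t⁴ + t² + 2t.
Reduce using t⁵ ≡ t³ + 2t² + 2 (mod t⁵ + 2t³ + t² + 1).
Reduced: t⁴ + 2t³ + 2t² + 2t + 1.

t^4 + 2t^3 + 2t^2 + 2t + 1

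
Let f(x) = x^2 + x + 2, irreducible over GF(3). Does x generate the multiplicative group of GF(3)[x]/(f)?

Yes

|GF(3^2)^×| = 3^2 − 1 = 8. Prime factorization: 8 = 2^3.
f is primitive ⇔ x has order 8 in GF(3)[x]/(f), i.e. x^(8/q) ≠ 1 for each prime q | 8.
x^(4) mod f = 2.
None equal 1, so x has full order 8; f is primitive.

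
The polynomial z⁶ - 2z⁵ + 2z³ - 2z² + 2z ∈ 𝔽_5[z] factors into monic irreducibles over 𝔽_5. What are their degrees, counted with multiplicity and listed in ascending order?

Write g(z) = z⁶ - 2z⁵ + 2z³ - 2z² + 2z.
Roots in 𝔽_5: g(0) = 0 → root; g(1) = 1; g(2) = 2; g(3) = 0 → root; g(4) = 2.
Linear factors from roots: (z), (z + 2).
Complete factorization: g(z) = (z)·(z + 2)·(z² + 2z - 2)·(z² - z + 2).
Factor degrees with multiplicity: 1 + 1 + 2 + 2 = 6.

1, 1, 2, 2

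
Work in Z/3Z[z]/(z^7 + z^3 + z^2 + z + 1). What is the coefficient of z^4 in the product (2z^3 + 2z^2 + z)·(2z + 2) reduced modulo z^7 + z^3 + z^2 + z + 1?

Multiply in Z/3Z[z]: (2z^3 + 2z^2 + z)·(2z + 2) = z^4 + 2z^3 + 2z.
Reduced: z^4 + 2z^3 + 2z.

1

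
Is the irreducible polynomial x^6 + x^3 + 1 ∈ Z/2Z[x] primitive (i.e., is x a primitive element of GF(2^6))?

Write f(x) = x^6 + x^3 + 1.
|GF(2^6)^×| = 2^6 − 1 = 63. Prime factorization: 63 = 3^2·7.
f is primitive ⇔ x has order 63 in GF(2)[x]/(f), i.e. x^(63/q) ≠ 1 for each prime q | 63.
x^(21) mod f = x^3.
x^(9) mod f = 1
Since x^(9) = 1, the order of x divides 9 < 63; not primitive.

No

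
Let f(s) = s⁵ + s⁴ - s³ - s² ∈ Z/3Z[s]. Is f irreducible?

No

Check for roots in Z/3Z: f(0) = 0 → root; f(1) = 0 → root; f(2) = 0 → root.
f(0) = 0, so (s) divides f(s); f is reducible.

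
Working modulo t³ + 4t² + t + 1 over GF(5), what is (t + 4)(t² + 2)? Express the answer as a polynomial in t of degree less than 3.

t + 2

Multiply in GF(5)[t]: (t + 4)·(t² + 2) = t³ + 4t² + 2t + 3.
Reduce using t³ ≡ t² + 4t + 4 (mod t³ + 4t² + t + 1).
Reduced: t + 2.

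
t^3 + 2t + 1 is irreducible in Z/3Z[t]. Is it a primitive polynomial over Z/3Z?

Yes

Write f(t) = t^3 + 2t + 1.
|GF(3^3)^×| = 3^3 − 1 = 26. Prime factorization: 26 = 2·13.
f is primitive ⇔ t has order 26 in GF(3)[t]/(f), i.e. t^(26/q) ≠ 1 for each prime q | 26.
t^(13) mod f = 2.
t^(2) mod f = t^2.
None equal 1, so t has full order 26; f is primitive.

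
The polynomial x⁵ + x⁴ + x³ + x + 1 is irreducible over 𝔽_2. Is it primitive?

Write f(x) = x⁵ + x⁴ + x³ + x + 1.
|GF(2^5)^×| = 2^5 − 1 = 31. Prime factorization: 31 = 31.
f is primitive ⇔ x has order 31 in GF(2)[x]/(f), i.e. x^(31/q) ≠ 1 for each prime q | 31.
x^(1) mod f = x.
None equal 1, so x has full order 31; f is primitive.

Yes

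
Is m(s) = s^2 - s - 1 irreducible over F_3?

Yes

Check for roots in F_3: m(0) = 2; m(1) = 2; m(2) = 1.
No roots. A degree-2 polynomial over a field with no linear factor is irreducible.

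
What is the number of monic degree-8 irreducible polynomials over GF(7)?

720300

x^(7^8) − x is the product of all monic irreducibles of degree dividing 8; Möbius inversion gives N = (1/8) Σ μ(8/d)·7^d.
Divisors of 8: 1, 2, 4, 8; μ(8/d) for each: 0, 0, -1, 1.
Σ = − 7^4 + 7^8 = 5762400.
N = 5762400/8 = 720300.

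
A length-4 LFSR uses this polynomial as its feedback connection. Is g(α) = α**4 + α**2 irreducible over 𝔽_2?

Check for roots in 𝔽_2: g(0) = 0 → root; g(1) = 0 → root.
g(0) = 0, so (α) divides g(α); g is reducible.

No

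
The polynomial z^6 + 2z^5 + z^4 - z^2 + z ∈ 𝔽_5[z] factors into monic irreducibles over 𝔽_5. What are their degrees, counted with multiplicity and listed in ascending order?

Write f(z) = z^6 + 2z^5 + z^4 - z^2 + z.
Roots in 𝔽_5: f(0) = 0 → root; f(1) = 4; f(2) = 2; f(3) = 0 → root; f(4) = 3.
Linear factors from roots: (z), (z + 2).
Complete factorization: f(z) = (z)·(z + 2)·(z^4 + z^2 - 2z - 2).
Factor degrees with multiplicity: 1 + 1 + 4 = 6.

1, 1, 4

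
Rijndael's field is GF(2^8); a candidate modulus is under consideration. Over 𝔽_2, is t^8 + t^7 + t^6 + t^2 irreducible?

Write P(t) = t^8 + t^7 + t^6 + t^2.
Check for roots in 𝔽_2: P(0) = 0 → root; P(1) = 0 → root.
P(0) = 0, so (t) divides P(t); P is reducible.

No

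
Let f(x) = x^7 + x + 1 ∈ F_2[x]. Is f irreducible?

Yes

Check for roots in F_2: f(0) = 1; f(1) = 1.
No roots, so no linear factors.
Monic irreducibles of degree 2 over GF(2): x^2 + x + 1.
None of them divide f (all give nonzero remainder).
Monic irreducibles of degree 3 over GF(2): x^3 + x + 1, x^3 + x^2 + 1.
None of them divide f (all give nonzero remainder).
No irreducible factor of degree ≤ 3 exists, so f is irreducible over GF(2).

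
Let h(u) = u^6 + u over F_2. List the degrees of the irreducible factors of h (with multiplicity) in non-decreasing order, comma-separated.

1, 1, 4

Roots in F_2: h(0) = 0 → root; h(1) = 0 → root.
Linear factors from roots: (u), (u + 1).
Complete factorization: h(u) = (u)·(u + 1)·(u^4 + u^3 + u^2 + u + 1).
Factor degrees with multiplicity: 1 + 1 + 4 = 6.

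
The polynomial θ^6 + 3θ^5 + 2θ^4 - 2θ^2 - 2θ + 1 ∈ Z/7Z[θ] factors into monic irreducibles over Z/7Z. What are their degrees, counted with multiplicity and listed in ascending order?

6

Write f(θ) = θ^6 + 3θ^5 + 2θ^4 - 2θ^2 - 2θ + 1.
Complete factorization: f(θ) = (θ^6 + 3θ^5 + 2θ^4 - 2θ^2 - 2θ + 1).
Factor degrees with multiplicity: 6 = 6.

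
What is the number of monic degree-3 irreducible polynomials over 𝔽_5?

40

Gauss's count: N_{5}(3) = (1/3) Σ_{d|3} μ(3/d)·5^d.
Divisors of 3: 1, 3; μ(3/d) for each: -1, 1.
Σ = − 5^1 + 5^3 = 120.
N = 120/3 = 40.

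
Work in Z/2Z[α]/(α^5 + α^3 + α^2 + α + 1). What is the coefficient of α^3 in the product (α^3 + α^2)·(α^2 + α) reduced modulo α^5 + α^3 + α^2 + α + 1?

0

Multiply in Z/2Z[α]: (α^3 + α^2)·(α^2 + α) = α^5 + α^3.
Reduce using α^5 ≡ α^3 + α^2 + α + 1 (mod α^5 + α^3 + α^2 + α + 1).
Reduced: α^2 + α + 1.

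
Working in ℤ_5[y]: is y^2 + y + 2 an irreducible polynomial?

Yes

Write g(y) = y^2 + y + 2.
Check for roots in ℤ_5: g(0) = 2; g(1) = 4; g(2) = 3; g(3) = 4; g(4) = 2.
No roots. A degree-2 polynomial over a field with no linear factor is irreducible.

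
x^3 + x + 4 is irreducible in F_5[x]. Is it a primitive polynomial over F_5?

No

Write f(x) = x^3 + x + 4.
|GF(5^3)^×| = 5^3 − 1 = 124. Prime factorization: 124 = 2^2·31.
f is primitive ⇔ x has order 124 in GF(5)[x]/(f), i.e. x^(124/q) ≠ 1 for each prime q | 124.
x^(62) mod f = 1
x^(4) mod f = 4x^2 + x.
Since x^(62) = 1, the order of x divides 62 < 124; not primitive.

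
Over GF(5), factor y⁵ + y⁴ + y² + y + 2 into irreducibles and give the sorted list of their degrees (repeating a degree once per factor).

Write h(y) = y⁵ + y⁴ + y² + y + 2.
Roots in GF(5): h(0) = 2; h(1) = 1; h(2) = 1; h(3) = 3; h(4) = 2.
Complete factorization: h(y) = (y² + y + 1)·(y³ + 4y + 2).
Factor degrees with multiplicity: 2 + 3 = 5.

2, 3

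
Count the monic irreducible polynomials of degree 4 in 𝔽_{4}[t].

60

The number of monic irreducibles of degree 4 over GF(4) is (1/4)·Σ_{d∣4} μ(4/d) 4^d.
Divisors of 4: 1, 2, 4; μ(4/d) for each: 0, -1, 1.
Σ = − 4^2 + 4^4 = 240.
N = 240/4 = 60.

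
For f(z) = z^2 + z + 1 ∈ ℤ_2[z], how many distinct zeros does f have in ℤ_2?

0

Evaluate at each of the 2 elements of ℤ_2:
f(0) = 1; f(1) = 1.
No element is a root.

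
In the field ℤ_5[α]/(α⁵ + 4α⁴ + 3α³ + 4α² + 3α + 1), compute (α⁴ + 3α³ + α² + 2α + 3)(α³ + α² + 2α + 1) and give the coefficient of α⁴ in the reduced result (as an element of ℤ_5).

4

Multiply in ℤ_5[α]: (α⁴ + 3α³ + α² + 2α + 3)·(α³ + α² + 2α + 1) = α⁷ + 4α⁶ + α⁵ + 3α² + 3α + 3.
Reduce using α⁵ ≡ α⁴ + 2α³ + α² + 2α + 4 (mod α⁵ + 4α⁴ + 3α³ + 4α² + 3α + 1).
Reduced: 4α⁴ + 3α³ + 4α.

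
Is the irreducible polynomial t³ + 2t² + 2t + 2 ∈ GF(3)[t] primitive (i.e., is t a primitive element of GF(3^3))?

No

Write f(t) = t³ + 2t² + 2t + 2.
|GF(3^3)^×| = 3^3 − 1 = 26. Prime factorization: 26 = 2·13.
f is primitive ⇔ t has order 26 in GF(3)[t]/(f), i.e. t^(26/q) ≠ 1 for each prime q | 26.
t^(13) mod f = 1
t^(2) mod f = t².
Since t^(13) = 1, the order of t divides 13 < 26; not primitive.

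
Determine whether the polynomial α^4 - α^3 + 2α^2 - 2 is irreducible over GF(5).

No

Write g(α) = α^4 - α^3 + 2α^2 - 2.
Check for roots in GF(5): g(0) = 3; g(1) = 0 → root; g(2) = 4; g(3) = 0 → root; g(4) = 2.
g(1) = 0, so (α − 1) divides g(α); g is reducible.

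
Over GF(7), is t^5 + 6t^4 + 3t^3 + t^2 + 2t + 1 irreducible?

No

Write g(t) = t^5 + 6t^4 + 3t^3 + t^2 + 2t + 1.
Check for roots in GF(7): g(0) = 1; g(1) = 0 → root; g(2) = 0 → root; g(3) = 0 → root; g(4) = 5; g(5) = 6; g(6) = 2.
g(1) = 0, so (t − 1) divides g(t); g is reducible.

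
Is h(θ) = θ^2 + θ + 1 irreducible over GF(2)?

Check for roots in GF(2): h(0) = 1; h(1) = 1.
No roots. A degree-2 polynomial over a field with no linear factor is irreducible.

Yes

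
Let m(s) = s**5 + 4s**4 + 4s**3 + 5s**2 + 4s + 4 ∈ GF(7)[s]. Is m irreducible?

Yes

Check for roots in GF(7): m(0) = 4; m(1) = 1; m(2) = 6; m(3) = 1; m(4) = 3; m(5) = 2; m(6) = 4.
No roots, so no linear factors.
Degree-2 irreducible divisors: test the 21 monic irreducibles of degree 2 over GF(7).
None of them divide m (all give nonzero remainder).
No irreducible factor of degree ≤ 2 exists, so m is irreducible over GF(7).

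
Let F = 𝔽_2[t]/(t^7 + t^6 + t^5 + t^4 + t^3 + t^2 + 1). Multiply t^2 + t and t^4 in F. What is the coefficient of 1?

0

Multiply in 𝔽_2[t]: (t^2 + t)·(t^4) = t^6 + t^5.
Reduced: t^6 + t^5.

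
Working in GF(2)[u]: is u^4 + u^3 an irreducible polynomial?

No

Write h(u) = u^4 + u^3.
Check for roots in GF(2): h(0) = 0 → root; h(1) = 0 → root.
h(0) = 0, so (u) divides h(u); h is reducible.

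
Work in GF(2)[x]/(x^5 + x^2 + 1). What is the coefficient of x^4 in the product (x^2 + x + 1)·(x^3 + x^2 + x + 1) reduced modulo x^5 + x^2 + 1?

Multiply in GF(2)[x]: (x^2 + x + 1)·(x^3 + x^2 + x + 1) = x^5 + x^3 + x^2 + 1.
Reduce using x^5 ≡ x^2 + 1 (mod x^5 + x^2 + 1).
Reduced: x^3.

0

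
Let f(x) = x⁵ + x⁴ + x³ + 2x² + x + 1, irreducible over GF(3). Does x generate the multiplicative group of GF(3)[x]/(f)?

Yes

|GF(3^5)^×| = 3^5 − 1 = 242. Prime factorization: 242 = 2·11^2.
f is primitive ⇔ x has order 242 in GF(3)[x]/(f), i.e. x^(242/q) ≠ 1 for each prime q | 242.
x^(121) mod f = 2.
x^(22) mod f = x⁴ + 2x² + x + 1.
None equal 1, so x has full order 242; f is primitive.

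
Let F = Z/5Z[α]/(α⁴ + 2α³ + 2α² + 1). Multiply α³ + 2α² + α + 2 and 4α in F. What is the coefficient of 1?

Multiply in Z/5Z[α]: (α³ + 2α² + α + 2)·(4α) = 4α⁴ + 3α³ + 4α² + 3α.
Reduce using α⁴ ≡ 3α³ + 3α² + 4 (mod α⁴ + 2α³ + 2α² + 1).
Reduced: α² + 3α + 1.

1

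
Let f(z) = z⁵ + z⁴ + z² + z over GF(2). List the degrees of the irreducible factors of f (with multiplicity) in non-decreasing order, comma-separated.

1, 1, 1, 2

Roots in GF(2): f(0) = 0 → root; f(1) = 0 → root.
Linear factors from roots: (z), (z + 1).
Complete factorization: f(z) = (z)·(z + 1)^2·(z² + z + 1).
Factor degrees with multiplicity: 1 + 1 + 1 + 2 = 5.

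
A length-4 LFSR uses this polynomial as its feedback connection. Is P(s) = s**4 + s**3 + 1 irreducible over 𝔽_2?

Yes

Check for roots in 𝔽_2: P(0) = 1; P(1) = 1.
No roots, so no linear factors.
Monic irreducibles of degree 2 over GF(2): s**2 + s + 1.
None of them divide P (all give nonzero remainder).
No irreducible factor of degree ≤ 2 exists, so P is irreducible over GF(2).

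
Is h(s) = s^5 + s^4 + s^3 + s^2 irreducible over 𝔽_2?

Check for roots in 𝔽_2: h(0) = 0 → root; h(1) = 0 → root.
h(0) = 0, so (s) divides h(s); h is reducible.

No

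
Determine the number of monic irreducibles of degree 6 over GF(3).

x^(3^6) − x is the product of all monic irreducibles of degree dividing 6; Möbius inversion gives N = (1/6) Σ μ(6/d)·3^d.
Divisors of 6: 1, 2, 3, 6; μ(6/d) for each: 1, -1, -1, 1.
Σ = 3^1 − 3^2 − 3^3 + 3^6 = 696.
N = 696/6 = 116.

116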